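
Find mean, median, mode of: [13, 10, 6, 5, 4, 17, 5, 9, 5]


Sorted: [4, 5, 5, 5, 6, 9, 10, 13, 17]
Mean = 74/9
Median = 6
Freq: {13: 1, 10: 1, 6: 1, 5: 3, 4: 1, 17: 1, 9: 1}
Mode: [5]

Mean=74/9, Median=6, Mode=5


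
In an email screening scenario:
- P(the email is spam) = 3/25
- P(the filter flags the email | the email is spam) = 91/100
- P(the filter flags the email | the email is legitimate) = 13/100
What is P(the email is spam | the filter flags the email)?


Using Bayes' theorem:
P(A|B) = P(B|A)·P(A) / P(B)

P(the filter flags the email) = 91/100 × 3/25 + 13/100 × 22/25
= 273/2500 + 143/1250 = 559/2500

P(the email is spam|the filter flags the email) = (273/2500) / (559/2500) = 21/43

P(the email is spam|the filter flags the email) = 21/43 ≈ 48.84%


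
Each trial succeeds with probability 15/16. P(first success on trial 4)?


Geometric: P(X=4) = (1-p)^(k-1)×p = (1/16)^3×15/16 = 15/65536

P(X=4) = 15/65536 ≈ 0.02%


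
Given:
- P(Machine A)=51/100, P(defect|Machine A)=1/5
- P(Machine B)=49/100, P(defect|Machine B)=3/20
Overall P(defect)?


P(B) = Σ P(B|Aᵢ)×P(Aᵢ)
  1/5×51/100 = 51/500
  3/20×49/100 = 147/2000
Sum = 351/2000

P(defect) = 351/2000 ≈ 17.55%


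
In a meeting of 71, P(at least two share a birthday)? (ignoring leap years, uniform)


P(all different) = Π(365-i)/365 for i=0..70
= 0.000679
P(match) = 1 - 0.000679 = 0.999321

P ≈ 0.9993 ≈ 99.93%


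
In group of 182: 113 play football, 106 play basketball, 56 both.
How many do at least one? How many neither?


|A∪B| = 113+106-56 = 163
Neither = 182-163 = 19

At least one: 163; Neither: 19


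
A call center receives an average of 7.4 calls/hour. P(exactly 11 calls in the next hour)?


Poisson(λ=7.4): P(X=11) = e^(-λ)×λ^k/k!
= e^(-7.4) × 7.4^11 / 11!
≈ 0.0006112527611 × 3643752894.04 / 39916800 ≈ 0.055797

P(X=11) ≈ 0.055797 ≈ 5.58%


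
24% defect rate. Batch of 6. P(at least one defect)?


P(all good) = (19/25)^6 = 47045881/244140625
P(≥1 defect) = 197094744/244140625

P = 197094744/244140625 ≈ 80.73%


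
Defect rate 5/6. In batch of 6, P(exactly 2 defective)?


Binomial: P(X=2) = C(6,2)×p^2×(1-p)^4
= 15 × 25/36 × 1/1296 = 125/15552

P(X=2) = 125/15552 ≈ 0.80%


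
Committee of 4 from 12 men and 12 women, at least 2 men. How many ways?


Count by #men:
  2M,2W: C(12,2)×C(12,2)=4356
  3M,1W: C(12,3)×C(12,1)=2640
  4M,0W: C(12,4)×C(12,0)=495
Total = 7491

7491


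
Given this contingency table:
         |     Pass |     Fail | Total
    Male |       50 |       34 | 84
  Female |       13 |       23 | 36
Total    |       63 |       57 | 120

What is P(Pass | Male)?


P(Pass | Male) = 50/(50+34) = 50/84 = 25/42

P(Pass|Male) = 25/42 ≈ 59.52%


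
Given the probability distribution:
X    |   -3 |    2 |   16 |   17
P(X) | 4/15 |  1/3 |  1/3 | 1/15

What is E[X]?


E[X] = Σ x·P(X=x)
= (-3)×(4/15) + (2)×(1/3) + (16)×(1/3) + (17)×(1/15)
= 19/3

E[X] = 19/3


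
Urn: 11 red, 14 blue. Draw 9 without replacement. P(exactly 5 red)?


Hypergeometric: C(11,5)×C(14,4)/C(25,9)
= 462×1001/2042975 = 42042/185725

P(X=5) = 42042/185725 ≈ 22.64%


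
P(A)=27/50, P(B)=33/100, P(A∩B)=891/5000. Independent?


P(A)×P(B) = 891/5000
P(A∩B) = 891/5000
Equal ✓ → Independent

Yes, independent


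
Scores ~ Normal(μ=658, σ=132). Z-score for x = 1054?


z = (x - μ)/σ = (1054 - 658)/132 = 3.0

z = 3.0


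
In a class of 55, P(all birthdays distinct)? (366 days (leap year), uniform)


P(all different) = Π(366-i)/366 for i=0..54
= (366/366)×(365/366)×...×(312/366)
= 0.013909

P ≈ 0.0139 ≈ 1.39%


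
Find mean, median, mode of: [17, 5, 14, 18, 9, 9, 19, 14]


Sorted: [5, 9, 9, 14, 14, 17, 18, 19]
Mean = 105/8
Median = 14
Freq: {17: 1, 5: 1, 14: 2, 18: 1, 9: 2, 19: 1}
Mode: [9, 14]

Mean=105/8, Median=14, Mode=[9, 14]


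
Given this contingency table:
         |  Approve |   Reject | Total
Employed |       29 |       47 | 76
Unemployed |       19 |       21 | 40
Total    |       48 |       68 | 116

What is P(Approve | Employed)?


P(Approve | Employed) = 29/(29+47) = 29/76

P(Approve|Employed) = 29/76 ≈ 38.16%


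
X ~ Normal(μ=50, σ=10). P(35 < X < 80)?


z₁=(35-50)/10=-1.5, z₂=(80-50)/10=3.0
P = Φ(3.0) - Φ(-1.5) = 0.998650 - 0.066807 = 0.931843 ≈ 0.9318

P(35 < X < 80) ≈ 0.9318


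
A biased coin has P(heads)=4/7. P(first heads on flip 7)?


Geometric: P(X=7) = (1-p)^(k-1)×p = (3/7)^6×4/7 = 2916/823543

P(X=7) = 2916/823543 ≈ 0.35%


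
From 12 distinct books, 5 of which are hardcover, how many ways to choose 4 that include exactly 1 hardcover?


Choose 1 of the 5 hardcovers and 3 of the other 7 books:
C(5,1)×C(7,3) = 5×35 = 175

175


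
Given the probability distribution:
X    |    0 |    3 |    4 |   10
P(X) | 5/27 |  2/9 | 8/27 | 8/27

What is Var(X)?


E[X] = 130/27
E[X²] = 982/27
Var(X) = E[X²] - (E[X])² = 982/27 - 16900/729 = 9614/729

Var(X) = 9614/729 ≈ 13.1879


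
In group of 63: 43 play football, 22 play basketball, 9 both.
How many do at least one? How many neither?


|A∪B| = 43+22-9 = 56
Neither = 63-56 = 7

At least one: 56; Neither: 7


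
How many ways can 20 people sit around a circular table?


Circular arrangements of 20 distinct objects: fix one position to break rotational symmetry.
(n-1)! = 19! = 121645100408832000

121645100408832000


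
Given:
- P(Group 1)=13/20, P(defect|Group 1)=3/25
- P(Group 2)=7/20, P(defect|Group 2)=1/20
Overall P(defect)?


P(B) = Σ P(B|Aᵢ)×P(Aᵢ)
  3/25×13/20 = 39/500
  1/20×7/20 = 7/400
Sum = 191/2000

P(defect) = 191/2000 ≈ 9.55%


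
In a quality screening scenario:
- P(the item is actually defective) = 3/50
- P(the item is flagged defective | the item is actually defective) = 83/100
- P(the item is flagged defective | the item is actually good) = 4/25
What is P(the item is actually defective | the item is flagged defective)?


Using Bayes' theorem:
P(A|B) = P(B|A)·P(A) / P(B)

P(the item is flagged defective) = 83/100 × 3/50 + 4/25 × 47/50
= 249/5000 + 94/625 = 1001/5000

P(the item is actually defective|the item is flagged defective) = (249/5000) / (1001/5000) = 249/1001

P(the item is actually defective|the item is flagged defective) = 249/1001 ≈ 24.88%


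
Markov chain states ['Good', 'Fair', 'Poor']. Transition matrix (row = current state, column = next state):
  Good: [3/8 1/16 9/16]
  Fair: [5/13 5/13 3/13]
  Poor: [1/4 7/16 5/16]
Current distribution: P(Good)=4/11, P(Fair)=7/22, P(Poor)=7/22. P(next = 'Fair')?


P(next=Fair) = Σᵢ P(now=i)×P(i→Fair)
= 4/11×1/16 + 7/22×5/13 + 7/22×7/16
= 1/44 + 35/286 + 49/352 = 1301/4576

P = 1301/4576 ≈ 0.2843


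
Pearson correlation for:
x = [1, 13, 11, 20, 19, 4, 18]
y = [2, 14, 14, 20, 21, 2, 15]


n=7, Σx=86, Σy=88, Σxy=1415, Σx²=1392, Σy²=1466
r = (7×1415 - 86×88)/√((7×1392 - 86²)(7×1466 - 88²))
= 2337/√(2348×2518) = 2337/√5912264 ≈ 2337/2431.5148 ≈ 0.9611

r ≈ 0.9611


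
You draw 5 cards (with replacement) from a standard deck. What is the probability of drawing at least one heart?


P(not a heart) = 39/52 = 3/4
P(none in 5 draws) = (3/4)^5 = 243/1024
P(≥1 heart) = 1 - 243/1024 = 781/1024

P = 781/1024 ≈ 76.27%


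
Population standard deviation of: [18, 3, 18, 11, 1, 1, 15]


Mean = 67/7
  (18-67/7)²=3481/49
  (3-67/7)²=2116/49
  (18-67/7)²=3481/49
  (11-67/7)²=100/49
  (1-67/7)²=3600/49
  (1-67/7)²=3600/49
  (15-67/7)²=1444/49
Σ(x-μ)² = 2546/7
σ² = (2546/7)/7 = 2546/49

σ = √(2546/49) ≈ 7.2083


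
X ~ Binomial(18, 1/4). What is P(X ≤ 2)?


P(X ≤ 2) = Σ P(X=i) for i=0..2
P(X=0) = 387420489/68719476736
P(X=1) = 1162261467/34359738368
P(X=2) = 6586148313/68719476736
Sum = 1162261467/8589934592

P(X ≤ 2) = 1162261467/8589934592 ≈ 13.53%


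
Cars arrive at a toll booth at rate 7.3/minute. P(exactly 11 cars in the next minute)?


Poisson(λ=7.3): P(X=11) = e^(-λ)×λ^k/k!
= e^(-7.3) × 7.3^11 / 11!
≈ 0.0006755387752 × 3137266855.68 / 39916800 ≈ 0.053094

P(X=11) ≈ 0.053094 ≈ 5.31%


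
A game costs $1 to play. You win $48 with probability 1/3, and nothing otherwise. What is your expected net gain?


E[gain] = (48-1)×1/3 + (-1)×2/3
= 47/3 - 2/3 = 15

Expected net gain = $15 ≈ $15.00


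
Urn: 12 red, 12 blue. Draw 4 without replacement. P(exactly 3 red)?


Hypergeometric: C(12,3)×C(12,1)/C(24,4)
= 220×12/10626 = 40/161

P(X=3) = 40/161 ≈ 24.84%


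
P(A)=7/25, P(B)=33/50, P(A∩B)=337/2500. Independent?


P(A)×P(B) = 231/1250
P(A∩B) = 337/2500
Not equal → NOT independent

No, not independent


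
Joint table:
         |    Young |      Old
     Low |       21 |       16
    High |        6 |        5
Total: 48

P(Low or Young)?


P(Low∨Young) = P(Low) + P(Young) - P(Low∧Young)
= (37 + 27 - 21)/48 = 43/48

P = 43/48 ≈ 89.58%


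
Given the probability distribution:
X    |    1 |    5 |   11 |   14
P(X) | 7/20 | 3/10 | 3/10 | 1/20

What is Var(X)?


E[X] = 117/20
E[X²] = 1079/20
Var(X) = E[X²] - (E[X])² = 1079/20 - 13689/400 = 7891/400

Var(X) = 7891/400 ≈ 19.7275


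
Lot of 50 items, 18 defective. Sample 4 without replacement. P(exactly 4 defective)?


Hypergeometric: C(18,4)×C(32,0)/C(50,4)
= 3060×1/230300 = 153/11515

P(X=4) = 153/11515 ≈ 1.33%


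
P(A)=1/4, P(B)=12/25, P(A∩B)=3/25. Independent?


P(A)×P(B) = 3/25
P(A∩B) = 3/25
Equal ✓ → Independent

Yes, independent


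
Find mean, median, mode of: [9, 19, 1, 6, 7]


Sorted: [1, 6, 7, 9, 19]
Mean = 42/5
Median = 7
Freq: {9: 1, 19: 1, 1: 1, 6: 1, 7: 1}
Mode: No mode

Mean=42/5, Median=7, Mode=No mode


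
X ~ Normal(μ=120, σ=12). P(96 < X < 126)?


z₁=(96-120)/12=-2.0, z₂=(126-120)/12=0.5
P = Φ(0.5) - Φ(-2.0) = 0.691462 - 0.022750 = 0.668712 ≈ 0.6687

P(96 < X < 126) ≈ 0.6687


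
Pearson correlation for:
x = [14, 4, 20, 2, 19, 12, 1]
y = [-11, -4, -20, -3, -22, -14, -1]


n=7, Σx=72, Σy=-75, Σxy=-1163, Σx²=1122, Σy²=1227
r = (7×(-1163) - 72×(-75))/√((7×1122 - 72²)(7×1227 - (-75)²))
= -2741/√(2670×2964) = -2741/√7913880 ≈ -2741/2813.1619 ≈ -0.9743

r ≈ -0.9743


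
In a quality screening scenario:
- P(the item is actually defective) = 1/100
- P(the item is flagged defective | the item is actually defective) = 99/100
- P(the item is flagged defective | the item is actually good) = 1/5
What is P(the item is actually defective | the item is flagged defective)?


Using Bayes' theorem:
P(A|B) = P(B|A)·P(A) / P(B)

P(the item is flagged defective) = 99/100 × 1/100 + 1/5 × 99/100
= 99/10000 + 99/500 = 2079/10000

P(the item is actually defective|the item is flagged defective) = (99/10000) / (2079/10000) = 1/21

P(the item is actually defective|the item is flagged defective) = 1/21 ≈ 4.76%


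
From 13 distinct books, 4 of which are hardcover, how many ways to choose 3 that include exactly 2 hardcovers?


Choose 2 of the 4 hardcovers and 1 of the other 9 books:
C(4,2)×C(9,1) = 6×9 = 54

54


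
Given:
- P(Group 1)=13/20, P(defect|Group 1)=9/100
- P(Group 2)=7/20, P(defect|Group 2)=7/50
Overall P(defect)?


P(B) = Σ P(B|Aᵢ)×P(Aᵢ)
  9/100×13/20 = 117/2000
  7/50×7/20 = 49/1000
Sum = 43/400

P(defect) = 43/400 ≈ 10.75%


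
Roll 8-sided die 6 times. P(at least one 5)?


P(no 5)^6 = (7/8)^6 = 117649/262144
P(≥1) = 1 - 117649/262144 = 144495/262144

P = 144495/262144 ≈ 55.12%


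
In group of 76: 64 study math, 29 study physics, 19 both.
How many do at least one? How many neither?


|A∪B| = 64+29-19 = 74
Neither = 76-74 = 2

At least one: 74; Neither: 2


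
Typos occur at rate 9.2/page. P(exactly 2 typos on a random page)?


Poisson(λ=9.2): P(X=2) = e^(-λ)×λ^k/k!
= e^(-9.2) × 9.2^2 / 2!
≈ 0.0001010394018 × 84.64 / 2 ≈ 0.004276

P(X=2) ≈ 0.004276 ≈ 0.43%


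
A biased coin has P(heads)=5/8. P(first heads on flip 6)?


Geometric: P(X=6) = (1-p)^(k-1)×p = (3/8)^5×5/8 = 1215/262144

P(X=6) = 1215/262144 ≈ 0.46%


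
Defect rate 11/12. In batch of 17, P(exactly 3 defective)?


Binomial: P(X=3) = C(17,3)×p^3×(1-p)^14
= 680 × 1331/1728 × 1/1283918464548864 = 113135/277326388342554624

P(X=3) = 113135/277326388342554624 ≈ 0.00%


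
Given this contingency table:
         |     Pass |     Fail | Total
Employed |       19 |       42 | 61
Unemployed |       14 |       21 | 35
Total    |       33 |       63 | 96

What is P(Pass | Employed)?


P(Pass | Employed) = 19/(19+42) = 19/61

P(Pass|Employed) = 19/61 ≈ 31.15%


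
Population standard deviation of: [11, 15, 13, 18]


Mean = 57/4
  (11-57/4)²=169/16
  (15-57/4)²=9/16
  (13-57/4)²=25/16
  (18-57/4)²=225/16
Σ(x-μ)² = 107/4
σ² = (107/4)/4 = 107/16

σ = √(107/16) ≈ 2.5860


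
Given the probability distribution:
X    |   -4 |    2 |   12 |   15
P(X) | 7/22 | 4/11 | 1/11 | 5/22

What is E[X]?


E[X] = Σ x·P(X=x)
= (-4)×(7/22) + (2)×(4/11) + (12)×(1/11) + (15)×(5/22)
= 87/22

E[X] = 87/22


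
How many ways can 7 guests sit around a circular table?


Circular arrangements of 7 distinct objects: fix one position to break rotational symmetry.
(n-1)! = 6! = 720

720


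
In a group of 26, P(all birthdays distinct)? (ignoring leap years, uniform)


P(all different) = Π(365-i)/365 for i=0..25
= (365/365)×(364/365)×...×(340/365)
= 0.401759

P ≈ 0.4018 ≈ 40.18%


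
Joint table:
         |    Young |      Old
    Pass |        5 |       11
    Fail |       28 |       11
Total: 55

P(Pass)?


P(Pass) = (5+11)/55 = 16/55

P(Pass) = 16/55 ≈ 29.09%


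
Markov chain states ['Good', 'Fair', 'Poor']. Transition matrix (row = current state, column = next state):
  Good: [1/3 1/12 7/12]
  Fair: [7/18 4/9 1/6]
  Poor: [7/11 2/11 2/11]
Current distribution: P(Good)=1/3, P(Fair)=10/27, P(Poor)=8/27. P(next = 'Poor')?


P(next=Poor) = Σᵢ P(now=i)×P(i→Poor)
= 1/3×7/12 + 10/27×1/6 + 8/27×2/11
= 7/36 + 5/81 + 16/297 = 1105/3564

P = 1105/3564 ≈ 0.3100


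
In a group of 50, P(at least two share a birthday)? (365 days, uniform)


P(all different) = Π(365-i)/365 for i=0..49
= 0.029626
P(match) = 1 - 0.029626 = 0.970374

P ≈ 0.9704 ≈ 97.04%


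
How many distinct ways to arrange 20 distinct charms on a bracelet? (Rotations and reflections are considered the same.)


Free circular arrangements: rotations and reflections both identified.
(n-1)!/2 = 19!/2 = 121645100408832000/2 = 60822550204416000

60822550204416000


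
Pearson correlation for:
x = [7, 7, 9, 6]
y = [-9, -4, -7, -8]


n=4, Σx=29, Σy=-28, Σxy=-202, Σx²=215, Σy²=210
r = (4×(-202) - 29×(-28))/√((4×215 - 29²)(4×210 - (-28)²))
= 4/√(19×56) = 4/√1064 ≈ 4/32.6190 ≈ 0.1226

r ≈ 0.1226


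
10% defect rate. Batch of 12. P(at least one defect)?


P(all good) = (9/10)^12 = 282429536481/1000000000000
P(≥1 defect) = 717570463519/1000000000000

P = 717570463519/1000000000000 ≈ 71.76%


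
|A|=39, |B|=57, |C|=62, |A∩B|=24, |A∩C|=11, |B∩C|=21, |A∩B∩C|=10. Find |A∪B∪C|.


|A∪B∪C| = 39+57+62-24-11-21+10 = 112

|A∪B∪C| = 112


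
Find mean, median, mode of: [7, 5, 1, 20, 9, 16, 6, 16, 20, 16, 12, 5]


Sorted: [1, 5, 5, 6, 7, 9, 12, 16, 16, 16, 20, 20]
Mean = 133/12
Median = 21/2
Freq: {7: 1, 5: 2, 1: 1, 20: 2, 9: 1, 16: 3, 6: 1, 12: 1}
Mode: [16]

Mean=133/12, Median=21/2, Mode=16


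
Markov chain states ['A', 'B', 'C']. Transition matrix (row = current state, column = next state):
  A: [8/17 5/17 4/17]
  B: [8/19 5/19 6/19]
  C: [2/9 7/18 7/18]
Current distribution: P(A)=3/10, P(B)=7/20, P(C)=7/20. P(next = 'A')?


P(next=A) = Σᵢ P(now=i)×P(i→A)
= 3/10×8/17 + 7/20×8/19 + 7/20×2/9
= 12/85 + 14/95 + 7/90 = 10649/29070

P = 10649/29070 ≈ 0.3663


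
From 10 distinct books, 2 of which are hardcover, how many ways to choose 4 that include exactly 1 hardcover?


Choose 1 of the 2 hardcovers and 3 of the other 8 books:
C(2,1)×C(8,3) = 2×56 = 112

112


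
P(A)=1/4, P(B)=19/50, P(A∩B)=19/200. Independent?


P(A)×P(B) = 19/200
P(A∩B) = 19/200
Equal ✓ → Independent

Yes, independent


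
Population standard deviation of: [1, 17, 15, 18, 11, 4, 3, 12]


Mean = 81/8
  (1-81/8)²=5329/64
  (17-81/8)²=3025/64
  (15-81/8)²=1521/64
  (18-81/8)²=3969/64
  (11-81/8)²=49/64
  (4-81/8)²=2401/64
  (3-81/8)²=3249/64
  (12-81/8)²=225/64
Σ(x-μ)² = 2471/8
σ² = (2471/8)/8 = 2471/64

σ = √(2471/64) ≈ 6.2136


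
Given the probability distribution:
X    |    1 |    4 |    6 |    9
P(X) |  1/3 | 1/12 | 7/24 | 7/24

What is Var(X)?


E[X] = 121/24
E[X²] = 859/24
Var(X) = E[X²] - (E[X])² = 859/24 - 14641/576 = 5975/576

Var(X) = 5975/576 ≈ 10.3733


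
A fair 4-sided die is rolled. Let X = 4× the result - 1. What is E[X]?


E[die] = (1+4)/2 = 5/2
E[X] = 4×5/2 - 1 = 9

E[X] = 9


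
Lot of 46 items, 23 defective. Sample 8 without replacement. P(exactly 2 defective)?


Hypergeometric: C(23,2)×C(23,6)/C(46,8)
= 253×100947/260932815 = 33649/343785

P(X=2) = 33649/343785 ≈ 9.79%


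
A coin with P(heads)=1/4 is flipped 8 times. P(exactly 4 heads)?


Binomial: P(X=4) = C(8,4)×p^4×(1-p)^4
= 70 × 1/256 × 81/256 = 2835/32768

P(X=4) = 2835/32768 ≈ 8.65%


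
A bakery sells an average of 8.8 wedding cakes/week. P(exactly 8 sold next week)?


Poisson(λ=8.8): P(X=8) = e^(-λ)×λ^k/k!
= e^(-8.8) × 8.8^8 / 8!
≈ 0.0001507330751 × 35963452.4806 / 40320 ≈ 0.134446

P(X=8) ≈ 0.134446 ≈ 13.44%


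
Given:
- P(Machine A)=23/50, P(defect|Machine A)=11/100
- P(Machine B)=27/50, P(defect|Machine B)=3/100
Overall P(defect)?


P(B) = Σ P(B|Aᵢ)×P(Aᵢ)
  11/100×23/50 = 253/5000
  3/100×27/50 = 81/5000
Sum = 167/2500

P(defect) = 167/2500 ≈ 6.68%


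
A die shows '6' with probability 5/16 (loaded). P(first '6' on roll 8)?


Geometric: P(X=8) = (1-p)^(k-1)×p = (11/16)^7×5/16 = 97435855/4294967296

P(X=8) = 97435855/4294967296 ≈ 2.27%


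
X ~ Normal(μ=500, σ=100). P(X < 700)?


z = (700-500)/100 = 2.0
P(Z < 2.0) = 0.9772

P(X < 700) ≈ 0.9772


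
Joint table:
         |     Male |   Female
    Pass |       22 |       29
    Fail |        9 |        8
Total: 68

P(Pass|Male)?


P(Pass|Male) = 22/(22+9) = 22/31

P = 22/31 ≈ 70.97%


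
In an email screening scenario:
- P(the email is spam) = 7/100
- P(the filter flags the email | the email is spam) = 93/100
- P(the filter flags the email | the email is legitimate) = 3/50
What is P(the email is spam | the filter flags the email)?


Using Bayes' theorem:
P(A|B) = P(B|A)·P(A) / P(B)

P(the filter flags the email) = 93/100 × 7/100 + 3/50 × 93/100
= 651/10000 + 279/5000 = 1209/10000

P(the email is spam|the filter flags the email) = (651/10000) / (1209/10000) = 7/13

P(the email is spam|the filter flags the email) = 7/13 ≈ 53.85%


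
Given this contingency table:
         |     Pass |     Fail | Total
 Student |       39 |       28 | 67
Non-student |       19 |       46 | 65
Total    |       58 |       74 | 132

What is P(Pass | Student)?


P(Pass | Student) = 39/(39+28) = 39/67

P(Pass|Student) = 39/67 ≈ 58.21%


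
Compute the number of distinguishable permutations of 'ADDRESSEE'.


Letters: 9, freq: {'A': 1, 'D': 2, 'R': 1, 'E': 3, 'S': 2}
9!/(1!×2!×1!×3!×2!) = 362880/24 = 15120

15120


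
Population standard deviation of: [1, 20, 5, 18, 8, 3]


Mean = 55/6
  (1-55/6)²=2401/36
  (20-55/6)²=4225/36
  (5-55/6)²=625/36
  (18-55/6)²=2809/36
  (8-55/6)²=49/36
  (3-55/6)²=1369/36
Σ(x-μ)² = 1913/6
σ² = (1913/6)/6 = 1913/36

σ = √(1913/36) ≈ 7.2896


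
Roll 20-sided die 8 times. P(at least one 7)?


P(no 7)^8 = (19/20)^8 = 16983563041/25600000000
P(≥1) = 1 - 16983563041/25600000000 = 8616436959/25600000000

P = 8616436959/25600000000 ≈ 33.66%


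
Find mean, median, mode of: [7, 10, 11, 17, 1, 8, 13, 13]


Sorted: [1, 7, 8, 10, 11, 13, 13, 17]
Mean = 80/8 = 10
Median = 21/2
Freq: {7: 1, 10: 1, 11: 1, 17: 1, 1: 1, 8: 1, 13: 2}
Mode: [13]

Mean=10, Median=21/2, Mode=13


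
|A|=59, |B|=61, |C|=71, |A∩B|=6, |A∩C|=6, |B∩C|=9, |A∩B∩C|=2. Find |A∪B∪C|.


|A∪B∪C| = 59+61+71-6-6-9+2 = 172

|A∪B∪C| = 172


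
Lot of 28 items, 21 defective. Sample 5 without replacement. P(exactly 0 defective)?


Hypergeometric: C(21,0)×C(7,5)/C(28,5)
= 1×21/98280 = 1/4680

P(X=0) = 1/4680 ≈ 0.02%


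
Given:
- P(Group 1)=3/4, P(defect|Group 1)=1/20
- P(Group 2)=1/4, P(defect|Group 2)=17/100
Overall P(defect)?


P(B) = Σ P(B|Aᵢ)×P(Aᵢ)
  1/20×3/4 = 3/80
  17/100×1/4 = 17/400
Sum = 2/25

P(defect) = 2/25 ≈ 8.00%


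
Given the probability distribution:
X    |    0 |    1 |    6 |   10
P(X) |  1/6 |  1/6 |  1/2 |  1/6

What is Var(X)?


E[X] = 29/6
E[X²] = 209/6
Var(X) = E[X²] - (E[X])² = 209/6 - 841/36 = 413/36

Var(X) = 413/36 ≈ 11.4722


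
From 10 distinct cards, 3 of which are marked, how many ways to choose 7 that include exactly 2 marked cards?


Choose 2 of the 3 marked cards and 5 of the other 7 cards:
C(3,2)×C(7,5) = 3×21 = 63

63


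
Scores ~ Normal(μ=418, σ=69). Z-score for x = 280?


z = (x - μ)/σ = (280 - 418)/69 = -2.0

z = -2.0


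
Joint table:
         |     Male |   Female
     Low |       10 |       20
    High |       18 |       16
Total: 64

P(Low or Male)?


P(Low∨Male) = P(Low) + P(Male) - P(Low∧Male)
= (30 + 28 - 10)/64 = 48/64 = 3/4

P = 3/4 ≈ 75.00%


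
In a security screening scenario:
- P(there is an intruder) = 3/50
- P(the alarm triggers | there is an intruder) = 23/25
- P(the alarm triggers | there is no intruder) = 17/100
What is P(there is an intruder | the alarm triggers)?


Using Bayes' theorem:
P(A|B) = P(B|A)·P(A) / P(B)

P(the alarm triggers) = 23/25 × 3/50 + 17/100 × 47/50
= 69/1250 + 799/5000 = 43/200

P(there is an intruder|the alarm triggers) = (69/1250) / (43/200) = 276/1075

P(there is an intruder|the alarm triggers) = 276/1075 ≈ 25.67%


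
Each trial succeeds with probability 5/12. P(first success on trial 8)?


Geometric: P(X=8) = (1-p)^(k-1)×p = (7/12)^7×5/12 = 4117715/429981696

P(X=8) = 4117715/429981696 ≈ 0.96%


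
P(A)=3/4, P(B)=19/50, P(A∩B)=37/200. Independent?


P(A)×P(B) = 57/200
P(A∩B) = 37/200
Not equal → NOT independent

No, not independent


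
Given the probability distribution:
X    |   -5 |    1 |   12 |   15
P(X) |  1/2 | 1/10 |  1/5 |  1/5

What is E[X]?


E[X] = Σ x·P(X=x)
= (-5)×(1/2) + (1)×(1/10) + (12)×(1/5) + (15)×(1/5)
= 3

E[X] = 3


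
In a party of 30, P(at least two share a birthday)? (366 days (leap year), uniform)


P(all different) = Π(366-i)/366 for i=0..29
= 0.294697
P(match) = 1 - 0.294697 = 0.705303

P ≈ 0.7053 ≈ 70.53%


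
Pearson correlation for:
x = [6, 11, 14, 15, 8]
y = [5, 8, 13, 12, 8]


n=5, Σx=54, Σy=46, Σxy=544, Σx²=642, Σy²=466
r = (5×544 - 54×46)/√((5×642 - 54²)(5×466 - 46²))
= 236/√(294×214) = 236/√62916 ≈ 236/250.8306 ≈ 0.9409

r ≈ 0.9409


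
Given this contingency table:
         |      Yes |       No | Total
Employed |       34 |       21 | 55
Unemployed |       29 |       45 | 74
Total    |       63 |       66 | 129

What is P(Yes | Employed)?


P(Yes | Employed) = 34/(34+21) = 34/55

P(Yes|Employed) = 34/55 ≈ 61.82%


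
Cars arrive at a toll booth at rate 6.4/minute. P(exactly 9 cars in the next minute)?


Poisson(λ=6.4): P(X=9) = e^(-λ)×λ^k/k!
= e^(-6.4) × 6.4^9 / 9!
≈ 0.001661557273 × 18014398.5095 / 362880 ≈ 0.082484

P(X=9) ≈ 0.082484 ≈ 8.25%


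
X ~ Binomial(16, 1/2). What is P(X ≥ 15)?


P(X ≥ 15) = Σ P(X=i) for i=15..16
P(X=15) = 1/4096
P(X=16) = 1/65536
Sum = 17/65536

P(X ≥ 15) = 17/65536 ≈ 0.03%


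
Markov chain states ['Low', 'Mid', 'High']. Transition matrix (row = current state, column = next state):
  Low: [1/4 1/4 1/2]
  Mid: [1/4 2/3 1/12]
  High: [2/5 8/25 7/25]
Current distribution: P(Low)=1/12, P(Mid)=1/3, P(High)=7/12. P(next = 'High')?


P(next=High) = Σᵢ P(now=i)×P(i→High)
= 1/12×1/2 + 1/3×1/12 + 7/12×7/25
= 1/24 + 1/36 + 49/300 = 419/1800

P = 419/1800 ≈ 0.2328


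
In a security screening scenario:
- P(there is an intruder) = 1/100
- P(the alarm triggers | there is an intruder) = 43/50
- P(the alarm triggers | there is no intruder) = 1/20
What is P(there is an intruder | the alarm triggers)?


Using Bayes' theorem:
P(A|B) = P(B|A)·P(A) / P(B)

P(the alarm triggers) = 43/50 × 1/100 + 1/20 × 99/100
= 43/5000 + 99/2000 = 581/10000

P(there is an intruder|the alarm triggers) = (43/5000) / (581/10000) = 86/581

P(there is an intruder|the alarm triggers) = 86/581 ≈ 14.80%


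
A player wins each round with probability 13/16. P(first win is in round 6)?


Geometric: P(X=6) = (1-p)^(k-1)×p = (3/16)^5×13/16 = 3159/16777216

P(X=6) = 3159/16777216 ≈ 0.02%


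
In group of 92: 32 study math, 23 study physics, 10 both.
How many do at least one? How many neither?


|A∪B| = 32+23-10 = 45
Neither = 92-45 = 47

At least one: 45; Neither: 47


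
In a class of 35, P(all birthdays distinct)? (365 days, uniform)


P(all different) = Π(365-i)/365 for i=0..34
= (365/365)×(364/365)×...×(331/365)
= 0.185617

P ≈ 0.1856 ≈ 18.56%


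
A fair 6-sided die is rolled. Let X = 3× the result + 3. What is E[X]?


E[die] = (1+6)/2 = 7/2
E[X] = 3×7/2 + 3 = 27/2

E[X] = 27/2


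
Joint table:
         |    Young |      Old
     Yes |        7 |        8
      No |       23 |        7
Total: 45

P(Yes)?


P(Yes) = (7+8)/45 = 15/45 = 1/3

P(Yes) = 1/3 ≈ 33.33%


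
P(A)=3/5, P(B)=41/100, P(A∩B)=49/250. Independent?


P(A)×P(B) = 123/500
P(A∩B) = 49/250
Not equal → NOT independent

No, not independent


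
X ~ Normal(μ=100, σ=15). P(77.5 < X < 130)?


z₁=(77.5-100)/15=-1.5, z₂=(130-100)/15=2.0
P = Φ(2.0) - Φ(-1.5) = 0.977250 - 0.066807 = 0.910443 ≈ 0.9104

P(77.5 < X < 130) ≈ 0.9104


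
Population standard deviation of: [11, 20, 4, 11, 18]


Mean = 64/5
  (11-64/5)²=81/25
  (20-64/5)²=1296/25
  (4-64/5)²=1936/25
  (11-64/5)²=81/25
  (18-64/5)²=676/25
Σ(x-μ)² = 814/5
σ² = (814/5)/5 = 814/25

σ = √(814/25) ≈ 5.7061


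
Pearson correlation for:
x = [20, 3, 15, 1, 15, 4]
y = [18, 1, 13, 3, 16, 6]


n=6, Σx=58, Σy=57, Σxy=825, Σx²=876, Σy²=795
r = (6×825 - 58×57)/√((6×876 - 58²)(6×795 - 57²))
= 1644/√(1892×1521) = 1644/√2877732 ≈ 1644/1696.3879 ≈ 0.9691

r ≈ 0.9691


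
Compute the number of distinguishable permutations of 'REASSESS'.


Letters: 8, freq: {'R': 1, 'E': 2, 'A': 1, 'S': 4}
8!/(1!×2!×1!×4!) = 40320/48 = 840

840


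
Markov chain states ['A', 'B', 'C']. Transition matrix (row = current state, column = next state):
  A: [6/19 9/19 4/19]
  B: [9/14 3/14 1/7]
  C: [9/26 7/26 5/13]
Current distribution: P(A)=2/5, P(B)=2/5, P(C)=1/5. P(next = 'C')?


P(next=C) = Σᵢ P(now=i)×P(i→C)
= 2/5×4/19 + 2/5×1/7 + 1/5×5/13
= 8/95 + 2/35 + 1/13 = 1887/8645

P = 1887/8645 ≈ 0.2183


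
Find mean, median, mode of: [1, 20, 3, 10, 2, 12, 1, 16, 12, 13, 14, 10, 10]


Sorted: [1, 1, 2, 3, 10, 10, 10, 12, 12, 13, 14, 16, 20]
Mean = 124/13
Median = 10
Freq: {1: 2, 20: 1, 3: 1, 10: 3, 2: 1, 12: 2, 16: 1, 13: 1, 14: 1}
Mode: [10]

Mean=124/13, Median=10, Mode=10


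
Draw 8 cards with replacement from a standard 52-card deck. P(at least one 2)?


P(not a 2) = 48/52 = 12/13
P(none in 8 draws) = (12/13)^8 = 429981696/815730721
P(≥1 2) = 1 - 429981696/815730721 = 385749025/815730721

P = 385749025/815730721 ≈ 47.29%


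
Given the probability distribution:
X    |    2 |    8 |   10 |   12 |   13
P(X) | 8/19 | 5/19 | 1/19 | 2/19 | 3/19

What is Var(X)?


E[X] = 129/19
E[X²] = 1247/19
Var(X) = E[X²] - (E[X])² = 1247/19 - 16641/361 = 7052/361

Var(X) = 7052/361 ≈ 19.5346


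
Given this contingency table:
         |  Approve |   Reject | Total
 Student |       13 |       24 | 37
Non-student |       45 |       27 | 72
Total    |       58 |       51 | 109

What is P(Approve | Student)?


P(Approve | Student) = 13/(13+24) = 13/37

P(Approve|Student) = 13/37 ≈ 35.14%


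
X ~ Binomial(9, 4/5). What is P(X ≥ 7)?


P(X ≥ 7) = Σ P(X=i) for i=7..9
P(X=7) = 589824/1953125
P(X=8) = 589824/1953125
P(X=9) = 262144/1953125
Sum = 1441792/1953125

P(X ≥ 7) = 1441792/1953125 ≈ 73.82%


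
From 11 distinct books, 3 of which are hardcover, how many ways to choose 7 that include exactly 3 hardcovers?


Choose 3 of the 3 hardcovers and 4 of the other 8 books:
C(3,3)×C(8,4) = 1×70 = 70

70


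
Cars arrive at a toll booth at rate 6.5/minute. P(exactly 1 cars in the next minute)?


Poisson(λ=6.5): P(X=1) = e^(-λ)×λ^k/k!
= e^(-6.5) × 6.5^1 / 1!
≈ 0.001503439193 × 6.5 / 1 ≈ 0.009772

P(X=1) ≈ 0.009772 ≈ 0.98%


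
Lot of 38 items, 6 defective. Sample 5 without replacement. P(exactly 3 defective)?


Hypergeometric: C(6,3)×C(32,2)/C(38,5)
= 20×496/501942 = 4960/250971

P(X=3) = 4960/250971 ≈ 1.98%


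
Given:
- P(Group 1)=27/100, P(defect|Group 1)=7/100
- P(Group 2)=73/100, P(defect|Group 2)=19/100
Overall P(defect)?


P(B) = Σ P(B|Aᵢ)×P(Aᵢ)
  7/100×27/100 = 189/10000
  19/100×73/100 = 1387/10000
Sum = 197/1250

P(defect) = 197/1250 ≈ 15.76%


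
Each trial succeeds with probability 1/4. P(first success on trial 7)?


Geometric: P(X=7) = (1-p)^(k-1)×p = (3/4)^6×1/4 = 729/16384

P(X=7) = 729/16384 ≈ 4.45%


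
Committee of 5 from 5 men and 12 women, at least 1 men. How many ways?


Count by #men:
  1M,4W: C(5,1)×C(12,4)=2475
  2M,3W: C(5,2)×C(12,3)=2200
  3M,2W: C(5,3)×C(12,2)=660
  4M,1W: C(5,4)×C(12,1)=60
  5M,0W: C(5,5)×C(12,0)=1
Total = 5396

5396


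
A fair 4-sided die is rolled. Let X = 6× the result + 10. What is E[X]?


E[die] = (1+4)/2 = 5/2
E[X] = 6×5/2 + 10 = 25

E[X] = 25


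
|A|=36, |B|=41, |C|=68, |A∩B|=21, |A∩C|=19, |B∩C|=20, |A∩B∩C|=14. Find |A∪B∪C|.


|A∪B∪C| = 36+41+68-21-19-20+14 = 99

|A∪B∪C| = 99


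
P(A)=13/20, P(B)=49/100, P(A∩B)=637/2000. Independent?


P(A)×P(B) = 637/2000
P(A∩B) = 637/2000
Equal ✓ → Independent

Yes, independent


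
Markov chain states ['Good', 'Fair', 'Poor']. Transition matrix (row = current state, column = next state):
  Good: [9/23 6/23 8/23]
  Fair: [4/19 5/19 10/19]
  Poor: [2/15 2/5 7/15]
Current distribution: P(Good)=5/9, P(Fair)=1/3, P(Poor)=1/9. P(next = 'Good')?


P(next=Good) = Σᵢ P(now=i)×P(i→Good)
= 5/9×9/23 + 1/3×4/19 + 1/9×2/15
= 5/23 + 4/57 + 2/135 = 17839/58995

P = 17839/58995 ≈ 0.3024


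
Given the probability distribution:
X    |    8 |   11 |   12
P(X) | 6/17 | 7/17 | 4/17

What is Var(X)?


E[X] = 173/17
E[X²] = 1807/17
Var(X) = E[X²] - (E[X])² = 1807/17 - 29929/289 = 790/289

Var(X) = 790/289 ≈ 2.7336


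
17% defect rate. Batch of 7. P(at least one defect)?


P(all good) = (83/100)^7 = 27136050989627/100000000000000
P(≥1 defect) = 72863949010373/100000000000000

P = 72863949010373/100000000000000 ≈ 72.86%


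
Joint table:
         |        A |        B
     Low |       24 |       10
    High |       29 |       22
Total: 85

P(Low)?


P(Low) = (24+10)/85 = 34/85 = 2/5

P(Low) = 2/5 ≈ 40.00%


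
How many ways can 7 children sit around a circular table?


Circular arrangements of 7 distinct objects: fix one position to break rotational symmetry.
(n-1)! = 6! = 720

720


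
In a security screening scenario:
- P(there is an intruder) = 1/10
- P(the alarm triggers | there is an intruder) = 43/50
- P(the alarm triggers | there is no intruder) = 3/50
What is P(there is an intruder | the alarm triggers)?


Using Bayes' theorem:
P(A|B) = P(B|A)·P(A) / P(B)

P(the alarm triggers) = 43/50 × 1/10 + 3/50 × 9/10
= 43/500 + 27/500 = 7/50

P(there is an intruder|the alarm triggers) = (43/500) / (7/50) = 43/70

P(there is an intruder|the alarm triggers) = 43/70 ≈ 61.43%


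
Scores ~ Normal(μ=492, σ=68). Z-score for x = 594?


z = (x - μ)/σ = (594 - 492)/68 = 1.5

z = 1.5


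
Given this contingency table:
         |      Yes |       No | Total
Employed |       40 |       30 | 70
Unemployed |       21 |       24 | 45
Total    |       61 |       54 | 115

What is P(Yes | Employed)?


P(Yes | Employed) = 40/(40+30) = 40/70 = 4/7

P(Yes|Employed) = 4/7 ≈ 57.14%


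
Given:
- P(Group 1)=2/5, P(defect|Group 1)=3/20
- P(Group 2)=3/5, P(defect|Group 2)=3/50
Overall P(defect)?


P(B) = Σ P(B|Aᵢ)×P(Aᵢ)
  3/20×2/5 = 3/50
  3/50×3/5 = 9/250
Sum = 12/125

P(defect) = 12/125 ≈ 9.60%


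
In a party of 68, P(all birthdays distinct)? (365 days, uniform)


P(all different) = Π(365-i)/365 for i=0..67
= (365/365)×(364/365)×...×(298/365)
= 0.001274

P ≈ 0.0013 ≈ 0.13%


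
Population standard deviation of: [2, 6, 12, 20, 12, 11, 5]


Mean = 68/7
  (2-68/7)²=2916/49
  (6-68/7)²=676/49
  (12-68/7)²=256/49
  (20-68/7)²=5184/49
  (12-68/7)²=256/49
  (11-68/7)²=81/49
  (5-68/7)²=1089/49
Σ(x-μ)² = 1494/7
σ² = (1494/7)/7 = 1494/49

σ = √(1494/49) ≈ 5.5218


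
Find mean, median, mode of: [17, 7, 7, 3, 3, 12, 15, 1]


Sorted: [1, 3, 3, 7, 7, 12, 15, 17]
Mean = 65/8
Median = 7
Freq: {17: 1, 7: 2, 3: 2, 12: 1, 15: 1, 1: 1}
Mode: [3, 7]

Mean=65/8, Median=7, Mode=[3, 7]


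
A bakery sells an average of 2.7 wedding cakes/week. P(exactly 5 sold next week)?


Poisson(λ=2.7): P(X=5) = e^(-λ)×λ^k/k!
= e^(-2.7) × 2.7^5 / 5!
≈ 0.06720551274 × 143.48907 / 120 ≈ 0.080360

P(X=5) ≈ 0.080360 ≈ 8.04%


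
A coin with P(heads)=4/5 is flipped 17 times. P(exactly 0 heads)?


Binomial: P(X=0) = C(17,0)×p^0×(1-p)^17
= 1 × 1 × 1/762939453125 = 1/762939453125

P(X=0) = 1/762939453125 ≈ 0.00%


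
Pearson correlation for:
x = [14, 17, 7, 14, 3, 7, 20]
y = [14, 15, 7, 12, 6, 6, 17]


n=7, Σx=82, Σy=77, Σxy=1068, Σx²=1188, Σy²=975
r = (7×1068 - 82×77)/√((7×1188 - 82²)(7×975 - 77²))
= 1162/√(1592×896) = 1162/√1426432 ≈ 1162/1194.3333 ≈ 0.9729

r ≈ 0.9729


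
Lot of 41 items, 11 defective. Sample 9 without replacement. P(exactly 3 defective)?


Hypergeometric: C(11,3)×C(30,6)/C(41,9)
= 165×593775/350343565 = 137025/489991

P(X=3) = 137025/489991 ≈ 27.96%


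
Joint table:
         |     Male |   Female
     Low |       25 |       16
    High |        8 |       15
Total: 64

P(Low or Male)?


P(Low∨Male) = P(Low) + P(Male) - P(Low∧Male)
= (41 + 33 - 25)/64 = 49/64

P = 49/64 ≈ 76.56%


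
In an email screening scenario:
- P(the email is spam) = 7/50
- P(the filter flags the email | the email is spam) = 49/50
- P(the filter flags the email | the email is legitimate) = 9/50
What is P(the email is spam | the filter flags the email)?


Using Bayes' theorem:
P(A|B) = P(B|A)·P(A) / P(B)

P(the filter flags the email) = 49/50 × 7/50 + 9/50 × 43/50
= 343/2500 + 387/2500 = 73/250

P(the email is spam|the filter flags the email) = (343/2500) / (73/250) = 343/730

P(the email is spam|the filter flags the email) = 343/730 ≈ 46.99%


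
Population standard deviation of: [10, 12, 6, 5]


Mean = 33/4
  (10-33/4)²=49/16
  (12-33/4)²=225/16
  (6-33/4)²=81/16
  (5-33/4)²=169/16
Σ(x-μ)² = 131/4
σ² = (131/4)/4 = 131/16

σ = √(131/16) ≈ 2.8614


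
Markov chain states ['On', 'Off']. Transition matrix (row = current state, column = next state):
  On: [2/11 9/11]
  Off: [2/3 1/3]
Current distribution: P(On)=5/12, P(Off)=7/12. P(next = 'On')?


P(next=On) = Σᵢ P(now=i)×P(i→On)
= 5/12×2/11 + 7/12×2/3
= 5/66 + 7/18 = 46/99

P = 46/99 ≈ 0.4646


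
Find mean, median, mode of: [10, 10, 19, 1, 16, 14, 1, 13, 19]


Sorted: [1, 1, 10, 10, 13, 14, 16, 19, 19]
Mean = 103/9
Median = 13
Freq: {10: 2, 19: 2, 1: 2, 16: 1, 14: 1, 13: 1}
Mode: [1, 10, 19]

Mean=103/9, Median=13, Mode=[1, 10, 19]


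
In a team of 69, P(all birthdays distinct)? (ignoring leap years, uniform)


P(all different) = Π(365-i)/365 for i=0..68
= (365/365)×(364/365)×...×(297/365)
= 0.001036

P ≈ 0.0010 ≈ 0.10%


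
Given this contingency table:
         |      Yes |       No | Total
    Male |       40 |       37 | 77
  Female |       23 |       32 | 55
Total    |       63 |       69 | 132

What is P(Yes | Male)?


P(Yes | Male) = 40/(40+37) = 40/77

P(Yes|Male) = 40/77 ≈ 51.95%


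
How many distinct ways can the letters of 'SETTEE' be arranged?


Letters: 6, freq: {'S': 1, 'E': 3, 'T': 2}
6!/(1!×3!×2!) = 720/12 = 60

60


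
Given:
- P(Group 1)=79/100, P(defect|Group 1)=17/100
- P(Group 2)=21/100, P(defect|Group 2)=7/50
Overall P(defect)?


P(B) = Σ P(B|Aᵢ)×P(Aᵢ)
  17/100×79/100 = 1343/10000
  7/50×21/100 = 147/5000
Sum = 1637/10000

P(defect) = 1637/10000 ≈ 16.37%


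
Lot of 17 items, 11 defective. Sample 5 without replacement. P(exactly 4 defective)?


Hypergeometric: C(11,4)×C(6,1)/C(17,5)
= 330×6/6188 = 495/1547

P(X=4) = 495/1547 ≈ 32.00%


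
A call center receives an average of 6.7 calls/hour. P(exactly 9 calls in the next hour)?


Poisson(λ=6.7): P(X=9) = e^(-λ)×λ^k/k!
= e^(-6.7) × 6.7^9 / 9!
≈ 0.001230911903 × 27206534.3963 / 362880 ≈ 0.092286

P(X=9) ≈ 0.092286 ≈ 9.23%


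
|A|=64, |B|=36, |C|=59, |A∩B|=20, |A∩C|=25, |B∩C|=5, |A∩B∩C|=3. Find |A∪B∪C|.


|A∪B∪C| = 64+36+59-20-25-5+3 = 112

|A∪B∪C| = 112


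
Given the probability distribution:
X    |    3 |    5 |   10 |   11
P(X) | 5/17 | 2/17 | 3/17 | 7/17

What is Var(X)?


E[X] = 132/17
E[X²] = 1242/17
Var(X) = E[X²] - (E[X])² = 1242/17 - 17424/289 = 3690/289

Var(X) = 3690/289 ≈ 12.7682


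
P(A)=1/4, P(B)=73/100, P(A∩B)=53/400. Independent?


P(A)×P(B) = 73/400
P(A∩B) = 53/400
Not equal → NOT independent

No, not independent


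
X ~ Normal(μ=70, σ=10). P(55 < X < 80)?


z₁=(55-70)/10=-1.5, z₂=(80-70)/10=1.0
P = Φ(1.0) - Φ(-1.5) = 0.841345 - 0.066807 = 0.774538 ≈ 0.7745

P(55 < X < 80) ≈ 0.7745


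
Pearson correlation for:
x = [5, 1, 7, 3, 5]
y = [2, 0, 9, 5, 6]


n=5, Σx=21, Σy=22, Σxy=118, Σx²=109, Σy²=146
r = (5×118 - 21×22)/√((5×109 - 21²)(5×146 - 22²))
= 128/√(104×246) = 128/√25584 ≈ 128/159.9500 ≈ 0.8003

r ≈ 0.8003


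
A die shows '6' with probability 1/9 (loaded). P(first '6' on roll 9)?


Geometric: P(X=9) = (1-p)^(k-1)×p = (8/9)^8×1/9 = 16777216/387420489

P(X=9) = 16777216/387420489 ≈ 4.33%


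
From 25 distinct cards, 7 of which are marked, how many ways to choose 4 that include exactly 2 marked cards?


Choose 2 of the 7 marked cards and 2 of the other 18 cards:
C(7,2)×C(18,2) = 21×153 = 3213

3213


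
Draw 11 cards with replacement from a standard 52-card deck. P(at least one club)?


P(not a club) = 39/52 = 3/4
P(none in 11 draws) = (3/4)^11 = 177147/4194304
P(≥1 club) = 1 - 177147/4194304 = 4017157/4194304

P = 4017157/4194304 ≈ 95.78%


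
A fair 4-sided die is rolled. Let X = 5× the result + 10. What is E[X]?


E[die] = (1+4)/2 = 5/2
E[X] = 5×5/2 + 10 = 45/2

E[X] = 45/2


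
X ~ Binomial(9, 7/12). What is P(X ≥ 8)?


P(X ≥ 8) = Σ P(X=i) for i=8..9
P(X=8) = 28824005/573308928
P(X=9) = 40353607/5159780352
Sum = 74942413/1289945088

P(X ≥ 8) = 74942413/1289945088 ≈ 5.81%


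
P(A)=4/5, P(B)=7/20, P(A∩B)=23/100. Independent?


P(A)×P(B) = 7/25
P(A∩B) = 23/100
Not equal → NOT independent

No, not independent


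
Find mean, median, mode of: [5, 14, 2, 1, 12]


Sorted: [1, 2, 5, 12, 14]
Mean = 34/5
Median = 5
Freq: {5: 1, 14: 1, 2: 1, 1: 1, 12: 1}
Mode: No mode

Mean=34/5, Median=5, Mode=No mode
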